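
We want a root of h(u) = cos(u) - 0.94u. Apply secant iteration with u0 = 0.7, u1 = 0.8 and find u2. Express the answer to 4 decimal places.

h(0.7) = 0.106842, h(0.8) = -0.055293
u2 = 0.800000 − (-0.055293)·(0.800000 − 0.700000) / (-0.055293 − 0.106842) = 0.800000 − (-0.005529)/(-0.162135) = 0.765897

0.7659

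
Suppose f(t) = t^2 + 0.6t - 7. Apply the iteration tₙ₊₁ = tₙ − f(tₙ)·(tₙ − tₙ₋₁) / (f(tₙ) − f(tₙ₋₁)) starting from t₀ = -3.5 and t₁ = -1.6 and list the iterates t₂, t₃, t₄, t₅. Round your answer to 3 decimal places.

f(-3.5) = 3.15000, f(-1.6) = -5.40000
t₂ = -1.60000 − (-5.40000)·(-1.60000 − (-3.50000)) / (-5.40000 − 3.15000) = -1.60000 − (-10.26000)/(-8.55000) = -2.80000
f(-2.80000) = -0.84000
t₃ = -2.80000 − (-0.84000)·(-2.80000 − (-1.60000)) / (-0.84000 − (-5.40000)) = -2.80000 − (1.00800)/(4.56000) = -3.02105
f(-3.02105) = 0.31413
t₄ = -3.02105 − 0.31413·(-3.02105 − (-2.80000)) / (0.31413 − (-0.84000)) = -3.02105 − (-0.06944)/(1.15413) = -2.96089
f(-2.96089) = -0.00968
t₅ = -2.96089 − (-0.00968)·(-2.96089 − (-3.02105)) / (-0.00968 − 0.31413) = -2.96089 − (-0.00058)/(-0.32381) = -2.96269

-2.800, -3.021, -2.961, -2.963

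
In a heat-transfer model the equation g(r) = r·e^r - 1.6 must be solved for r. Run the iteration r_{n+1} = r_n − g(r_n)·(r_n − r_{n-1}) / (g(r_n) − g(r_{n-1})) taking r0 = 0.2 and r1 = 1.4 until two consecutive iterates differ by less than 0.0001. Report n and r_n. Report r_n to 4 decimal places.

g(0.2) = -1.355719, g(1.4) = 4.077280
r2 = 1.400000 − 4.077280·(1.200000)/(5.432999) = 0.499441;  |Δ| = 0.900559
g(0.499441) = -0.777021
r3 = 0.499441 − (-0.777021)·(-0.900559)/(-4.854301) = 0.643592;  |Δ| = 0.144151
g(0.643592) = -0.375047
r4 = 0.643592 − (-0.375047)·(0.144151)/(0.401974) = 0.778087;  |Δ| = 0.134495
g(0.778087) = 0.094132
r5 = 0.778087 − 0.094132·(0.134495)/(0.469179) = 0.751103;  |Δ| = 0.026984
g(0.751103) = -0.008159
r6 = 0.751103 − (-0.008159)·(-0.026984)/(-0.102291) = 0.753256;  |Δ| = 0.002152
g(0.753256) = -0.000158
r7 = 0.753256 − (-0.000158)·(0.002152)/(0.008001) = 0.753298;  |Δ| = 0.000042
|r7 − r6| = 0.000042 < 0.0001

n = 7, r_n = 0.7533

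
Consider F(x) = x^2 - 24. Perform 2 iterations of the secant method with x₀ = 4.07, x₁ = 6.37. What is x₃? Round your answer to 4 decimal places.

F(4.07) = -7.435100, F(6.37) = 16.576900
x₂ = 6.370000 − 16.576900·(6.370000 − 4.070000) / (16.576900 − (-7.435100)) = 6.370000 − (38.126870)/(24.012000) = 4.782174
F(4.782174) = -1.130809
x₃ = 4.782174 − (-1.130809)·(4.782174 − 6.370000) / (-1.130809 − 16.576900) = 4.782174 − (1.795527)/(-17.707709) = 4.883572

4.8836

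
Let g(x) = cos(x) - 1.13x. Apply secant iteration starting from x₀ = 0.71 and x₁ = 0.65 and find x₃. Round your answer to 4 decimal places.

0.6852

g(0.71) = -0.043938, g(0.65) = 0.061584
x₂ = 0.650000 − 0.061584·(0.650000 − 0.710000) / (0.061584 − (-0.043938)) = 0.650000 − (-0.003695)/(0.105522) = 0.685017
g(0.685017) = 0.000340
x₃ = 0.685017 − 0.000340·(0.685017 − 0.650000) / (0.000340 − 0.061584) = 0.685017 − (0.000012)/(-0.061244) = 0.685211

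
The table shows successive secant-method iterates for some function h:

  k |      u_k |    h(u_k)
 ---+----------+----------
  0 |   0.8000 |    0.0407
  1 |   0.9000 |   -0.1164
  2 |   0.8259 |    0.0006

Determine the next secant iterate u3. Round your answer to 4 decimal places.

0.8263

u3 = 0.8259 − 0.0006·(0.8259 − 0.9000) / (0.0006 − (-0.1164))
   = 0.8259 − (-0.000044)/(0.117000) = 0.826280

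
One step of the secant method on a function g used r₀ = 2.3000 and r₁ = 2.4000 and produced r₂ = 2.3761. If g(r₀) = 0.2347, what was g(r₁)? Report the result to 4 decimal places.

-0.0737

The secant line through (2.3000, 0.2347) and (2.4000, g(r₁)) crosses zero at r₂ = 2.3761.
So (2.3000, 0.2347), (2.4000, g(r₁)), (2.3761, 0) are collinear:
g(r₁) = 0.2347 · (2.4000 − 2.3761) / (2.3000 − 2.3761) = 0.2347 · (0.023900)/(-0.076100) = -0.073710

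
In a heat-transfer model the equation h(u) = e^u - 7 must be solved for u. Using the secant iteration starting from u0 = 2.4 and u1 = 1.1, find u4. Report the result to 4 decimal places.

1.9359

h(2.4) = 4.023176, h(1.1) = -3.995834
u2 = 1.100000 − (-3.995834)·(1.100000 − 2.400000) / (-3.995834 − 4.023176) = 1.100000 − (5.194584)/(-8.019010) = 1.747784
h(1.747784) = -1.258137
u3 = 1.747784 − (-1.258137)·(1.747784 − 1.100000) / (-1.258137 − (-3.995834)) = 1.747784 − (-0.815001)/(2.737697) = 2.045479
h(2.045479) = 0.732865
u4 = 2.045479 − 0.732865·(2.045479 − 1.747784) / (0.732865 − (-1.258137)) = 2.045479 − (0.218171)/(1.991002) = 1.935901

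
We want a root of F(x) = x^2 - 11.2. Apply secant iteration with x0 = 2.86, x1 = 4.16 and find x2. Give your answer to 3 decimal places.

3.290

F(2.86) = -3.02040, F(4.16) = 6.10560
x2 = 4.16000 − 6.10560·(4.16000 − 2.86000) / (6.10560 − (-3.02040)) = 4.16000 − (7.93728)/(9.12600) = 3.29026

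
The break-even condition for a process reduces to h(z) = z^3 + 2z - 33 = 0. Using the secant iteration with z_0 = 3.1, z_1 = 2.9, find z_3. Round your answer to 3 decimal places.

3.000

h(3.1) = 2.99100, h(2.9) = -2.81100
z_2 = 2.90000 − (-2.81100)·(2.90000 − 3.10000) / (-2.81100 − 2.99100) = 2.90000 − (0.56220)/(-5.80200) = 2.99690
h(2.99690) = -0.08988
z_3 = 2.99690 − (-0.08988)·(2.99690 − 2.90000) / (-0.08988 − (-2.81100)) = 2.99690 − (-0.00871)/(2.72112) = 3.00010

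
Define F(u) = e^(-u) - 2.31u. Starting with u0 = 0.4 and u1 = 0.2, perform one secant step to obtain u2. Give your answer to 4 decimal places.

0.3169

F(0.4) = -0.253680, F(0.2) = 0.356731
u2 = 0.200000 − 0.356731·(0.200000 − 0.400000) / (0.356731 − (-0.253680)) = 0.200000 − (-0.071346)/(0.610411) = 0.316882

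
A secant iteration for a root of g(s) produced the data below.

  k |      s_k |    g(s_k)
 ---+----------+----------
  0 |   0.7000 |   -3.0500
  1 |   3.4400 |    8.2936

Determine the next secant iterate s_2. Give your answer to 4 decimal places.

1.4367

s_2 = 3.4400 − 8.2936·(3.4400 − 0.7000) / (8.2936 − (-3.0500))
   = 3.4400 − (22.724464)/(11.343600) = 1.436715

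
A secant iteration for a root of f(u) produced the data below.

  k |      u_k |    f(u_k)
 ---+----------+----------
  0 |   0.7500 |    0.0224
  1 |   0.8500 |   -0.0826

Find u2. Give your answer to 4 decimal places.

u2 = 0.8500 − (-0.0826)·(0.8500 − 0.7500) / (-0.0826 − 0.0224)
   = 0.8500 − (-0.008260)/(-0.105000) = 0.771333

0.7713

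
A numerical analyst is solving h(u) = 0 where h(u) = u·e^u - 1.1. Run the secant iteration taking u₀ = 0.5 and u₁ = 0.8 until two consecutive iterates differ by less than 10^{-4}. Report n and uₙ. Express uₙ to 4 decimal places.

n = 5, uₙ = 0.6023

h(0.5) = -0.275639, h(0.8) = 0.680433
u₂ = 0.800000 − 0.680433·(0.300000)/(0.956072) = 0.586491;  |Δ| = 0.213509
h(0.586491) = -0.045683
u₃ = 0.586491 − (-0.045683)·(-0.213509)/(-0.726115) = 0.599924;  |Δ| = 0.013433
h(0.599924) = -0.006951
u₄ = 0.599924 − (-0.006951)·(0.013433)/(0.038732) = 0.602334;  |Δ| = 0.002411
h(0.602334) = 0.000090
u₅ = 0.602334 − 0.000090·(0.002411)/(0.007041) = 0.602304;  |Δ| = 0.000031
|u₅ − u₄| = 0.000031 < 10^{-4}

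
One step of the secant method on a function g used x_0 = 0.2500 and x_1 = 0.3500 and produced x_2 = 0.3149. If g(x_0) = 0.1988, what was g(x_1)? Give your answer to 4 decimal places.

-0.1075

The secant line through (0.2500, 0.1988) and (0.3500, g(x_1)) crosses zero at x_2 = 0.3149.
So (0.2500, 0.1988), (0.3500, g(x_1)), (0.3149, 0) are collinear:
g(x_1) = 0.1988 · (0.3500 − 0.3149) / (0.2500 − 0.3149) = 0.1988 · (0.035100)/(-0.064900) = -0.107517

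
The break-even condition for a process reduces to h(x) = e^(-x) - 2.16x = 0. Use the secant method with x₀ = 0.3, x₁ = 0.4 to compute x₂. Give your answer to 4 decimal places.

h(0.3) = 0.092818, h(0.4) = -0.193680
x₂ = 0.400000 − (-0.193680)·(0.400000 − 0.300000) / (-0.193680 − 0.092818) = 0.400000 − (-0.019368)/(-0.286498) = 0.332397

0.3324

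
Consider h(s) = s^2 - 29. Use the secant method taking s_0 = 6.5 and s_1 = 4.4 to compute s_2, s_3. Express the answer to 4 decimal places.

h(6.5) = 13.250000, h(4.4) = -9.640000
s_2 = 4.400000 − (-9.640000)·(4.400000 − 6.500000) / (-9.640000 − 13.250000) = 4.400000 − (20.244000)/(-22.890000) = 5.284404
h(5.284404) = -1.075078
s_3 = 5.284404 − (-1.075078)·(5.284404 − 4.400000) / (-1.075078 − (-9.640000)) = 5.284404 − (-0.950803)/(8.564922) = 5.395415

5.2844, 5.3954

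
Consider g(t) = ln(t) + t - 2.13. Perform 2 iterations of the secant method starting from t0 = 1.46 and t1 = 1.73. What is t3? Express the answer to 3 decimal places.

1.637

g(1.46) = -0.29156, g(1.73) = 0.14812
t2 = 1.73000 − 0.14812·(1.73000 − 1.46000) / (0.14812 − (-0.29156)) = 1.73000 − (0.03999)/(0.43968) = 1.63904
g(1.63904) = 0.00315
t3 = 1.63904 − 0.00315·(1.63904 − 1.73000) / (0.00315 − 0.14812) = 1.63904 − (-0.00029)/(-0.14497) = 1.63706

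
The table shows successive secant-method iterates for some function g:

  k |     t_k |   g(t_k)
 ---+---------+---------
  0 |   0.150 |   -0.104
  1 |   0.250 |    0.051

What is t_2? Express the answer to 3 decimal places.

0.217

t_2 = 0.250 − 0.051·(0.250 − 0.150) / (0.051 − (-0.104))
   = 0.250 − (0.00510)/(0.15500) = 0.21710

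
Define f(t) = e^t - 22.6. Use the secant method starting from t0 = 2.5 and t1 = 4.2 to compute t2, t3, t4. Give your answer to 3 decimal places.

f(2.5) = -10.41751, f(4.2) = 44.08633
t2 = 4.20000 − 44.08633·(4.20000 − 2.50000) / (44.08633 − (-10.41751)) = 4.20000 − (74.94676)/(54.50384) = 2.82493
f(2.82493) = -5.74029
t3 = 2.82493 − (-5.74029)·(2.82493 − 4.20000) / (-5.74029 − 44.08633) = 2.82493 − (7.89332)/(-49.82662) = 2.98334
f(2.98334) = -2.84627
t4 = 2.98334 − (-2.84627)·(2.98334 − 2.82493) / (-2.84627 − (-5.74029)) = 2.98334 − (-0.45089)/(2.89402) = 3.13914

2.825, 2.983, 3.139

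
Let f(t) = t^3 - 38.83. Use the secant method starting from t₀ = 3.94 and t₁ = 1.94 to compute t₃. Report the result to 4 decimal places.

f(3.94) = 22.332984, f(1.94) = -31.528616
t₂ = 1.940000 − (-31.528616)·(1.940000 − 3.940000) / (-31.528616 − 22.332984) = 1.940000 − (63.057232)/(-53.861600) = 3.110727
f(3.110727) = -8.728668
t₃ = 3.110727 − (-8.728668)·(3.110727 − 1.940000) / (-8.728668 − (-31.528616)) = 3.110727 − (-10.218888)/(22.799948) = 3.558925

3.5589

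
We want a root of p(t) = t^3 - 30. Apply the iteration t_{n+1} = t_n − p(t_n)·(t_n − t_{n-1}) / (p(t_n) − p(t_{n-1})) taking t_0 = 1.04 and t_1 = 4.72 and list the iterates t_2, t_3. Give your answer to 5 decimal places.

2.06145, 2.64724

p(1.04) = -28.8751360, p(4.72) = 75.1540480
t_2 = 4.7200000 − 75.1540480·(4.7200000 − 1.0400000) / (75.1540480 − (-28.8751360)) = 4.7200000 − (276.5668966)/(104.0291840) = 2.0614489
p(2.0614489) = -21.2397248
t_3 = 2.0614489 − (-21.2397248)·(2.0614489 − 4.7200000) / (-21.2397248 − 75.1540480) = 2.0614489 − (56.4668926)/(-96.3937728) = 2.6472429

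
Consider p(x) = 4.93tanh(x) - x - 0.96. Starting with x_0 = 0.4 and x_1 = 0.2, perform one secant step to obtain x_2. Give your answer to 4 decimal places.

p(0.4) = 0.513148, p(0.2) = -0.186940
x_2 = 0.200000 − (-0.186940)·(0.200000 − 0.400000) / (-0.186940 − 0.513148) = 0.200000 − (0.037388)/(-0.700088) = 0.253405

0.2534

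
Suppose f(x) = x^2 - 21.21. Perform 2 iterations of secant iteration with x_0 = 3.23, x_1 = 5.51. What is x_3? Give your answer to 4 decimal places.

f(3.23) = -10.777100, f(5.51) = 9.150100
x_2 = 5.510000 − 9.150100·(5.510000 − 3.230000) / (9.150100 − (-10.777100)) = 5.510000 − (20.862228)/(19.927200) = 4.463078
f(4.463078) = -1.290937
x_3 = 4.463078 − (-1.290937)·(4.463078 − 5.510000) / (-1.290937 − 9.150100) = 4.463078 − (1.351510)/(-10.441037) = 4.592520

4.5925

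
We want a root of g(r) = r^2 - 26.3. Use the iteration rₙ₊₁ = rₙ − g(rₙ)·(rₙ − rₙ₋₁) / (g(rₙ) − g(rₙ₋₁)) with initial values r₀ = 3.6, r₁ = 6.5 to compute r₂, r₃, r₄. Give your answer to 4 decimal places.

g(3.6) = -13.340000, g(6.5) = 15.950000
r₂ = 6.500000 − 15.950000·(6.500000 − 3.600000) / (15.950000 − (-13.340000)) = 6.500000 − (46.255000)/(29.290000) = 4.920792
g(4.920792) = -2.085805
r₃ = 4.920792 − (-2.085805)·(4.920792 − 6.500000) / (-2.085805 − 15.950000) = 4.920792 − (3.293920)/(-18.035805) = 5.103424
g(5.103424) = -0.255060
r₄ = 5.103424 − (-0.255060)·(5.103424 − 4.920792) / (-0.255060 − (-2.085805)) = 5.103424 − (-0.046582)/(1.830746) = 5.128869

4.9208, 5.1034, 5.1289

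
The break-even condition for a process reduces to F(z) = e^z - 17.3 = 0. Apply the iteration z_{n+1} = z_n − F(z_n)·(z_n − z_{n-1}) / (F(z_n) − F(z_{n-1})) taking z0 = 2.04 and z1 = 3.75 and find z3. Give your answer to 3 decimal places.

F(2.04) = -9.60939, F(3.75) = 25.22108
z2 = 3.75000 − 25.22108·(3.75000 − 2.04000) / (25.22108 − (-9.60939)) = 3.75000 − (43.12805)/(34.83047) = 2.51177
F(2.51177) = -4.97324
z3 = 2.51177 − (-4.97324)·(2.51177 − 3.75000) / (-4.97324 − 25.22108) = 2.51177 − (6.15800)/(-30.19432) = 2.71572

2.716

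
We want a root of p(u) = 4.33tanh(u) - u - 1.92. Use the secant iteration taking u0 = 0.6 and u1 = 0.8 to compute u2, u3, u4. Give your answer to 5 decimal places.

0.71123, 0.70079, 0.70178

p(0.6) = -0.1945754, p(0.8) = 0.1552792
u2 = 0.8000000 − 0.1552792·(0.8000000 − 0.6000000) / (0.1552792 − (-0.1945754)) = 0.8000000 − (0.0310558)/(0.3498546) = 0.7112321
p(0.7112321) = 0.0163416
u3 = 0.7112321 − 0.0163416·(0.7112321 − 0.8000000) / (0.0163416 − 0.1552792) = 0.7112321 − (-0.0014506)/(-0.1389376) = 0.7007914
p(0.7007914) = -0.0017048
u4 = 0.7007914 − (-0.0017048)·(0.7007914 − 0.7112321) / (-0.0017048 − 0.0163416) = 0.7007914 − (0.0000178)/(-0.0180464) = 0.7017777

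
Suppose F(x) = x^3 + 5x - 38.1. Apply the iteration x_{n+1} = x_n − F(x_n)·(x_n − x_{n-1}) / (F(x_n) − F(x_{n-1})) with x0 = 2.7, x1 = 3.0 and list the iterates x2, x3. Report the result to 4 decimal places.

F(2.7) = -4.917000, F(3.0) = 3.900000
x2 = 3.000000 − 3.900000·(3.000000 − 2.700000) / (3.900000 − (-4.917000)) = 3.000000 − (1.170000)/(8.817000) = 2.867302
F(2.867302) = -0.190200
x3 = 2.867302 − (-0.190200)·(2.867302 − 3.000000) / (-0.190200 − 3.900000) = 2.867302 − (0.025239)/(-4.090200) = 2.873472

2.8673, 2.8735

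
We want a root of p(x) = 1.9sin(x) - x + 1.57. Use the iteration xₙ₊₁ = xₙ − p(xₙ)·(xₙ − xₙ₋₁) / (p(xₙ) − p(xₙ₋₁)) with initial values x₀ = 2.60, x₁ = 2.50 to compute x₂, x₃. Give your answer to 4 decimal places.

p(2.60) = -0.050547, p(2.50) = 0.207097
x₂ = 2.500000 − 0.207097·(2.500000 − 2.600000) / (0.207097 − (-0.050547)) = 2.500000 − (-0.020710)/(0.257644) = 2.580381
p(2.580381) = 0.000823
x₃ = 2.580381 − 0.000823·(2.580381 − 2.500000) / (0.000823 − 0.207097) = 2.580381 − (0.000066)/(-0.206274) = 2.580702

2.5804, 2.5807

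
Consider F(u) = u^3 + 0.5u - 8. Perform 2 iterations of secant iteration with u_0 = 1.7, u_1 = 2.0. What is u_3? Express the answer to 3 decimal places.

F(1.7) = -2.23700, F(2.0) = 1.00000
u_2 = 2.00000 − 1.00000·(2.00000 − 1.70000) / (1.00000 − (-2.23700)) = 2.00000 − (0.30000)/(3.23700) = 1.90732
F(1.90732) = -0.10774
u_3 = 1.90732 − (-0.10774)·(1.90732 − 2.00000) / (-0.10774 − 1.00000) = 1.90732 − (0.00999)/(-1.10774) = 1.91634

1.916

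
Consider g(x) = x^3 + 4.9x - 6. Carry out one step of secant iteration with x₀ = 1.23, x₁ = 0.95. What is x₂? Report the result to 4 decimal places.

1.0075

g(1.23) = 1.887867, g(0.95) = -0.487625
x₂ = 0.950000 − (-0.487625)·(0.950000 − 1.230000) / (-0.487625 − 1.887867) = 0.950000 − (0.136535)/(-2.375492) = 1.007477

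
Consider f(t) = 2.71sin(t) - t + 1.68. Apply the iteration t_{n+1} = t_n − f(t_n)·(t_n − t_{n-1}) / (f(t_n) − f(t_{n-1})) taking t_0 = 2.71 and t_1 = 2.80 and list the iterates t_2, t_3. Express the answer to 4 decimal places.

2.7395, 2.7398

f(2.71) = 0.103642, f(2.80) = -0.212182
t_2 = 2.800000 − (-0.212182)·(2.800000 − 2.710000) / (-0.212182 − 0.103642) = 2.800000 − (-0.019096)/(-0.315824) = 2.739535
f(2.739535) = 0.000924
t_3 = 2.739535 − 0.000924·(2.739535 − 2.800000) / (0.000924 − (-0.212182)) = 2.739535 − (-0.000056)/(0.213106) = 2.739797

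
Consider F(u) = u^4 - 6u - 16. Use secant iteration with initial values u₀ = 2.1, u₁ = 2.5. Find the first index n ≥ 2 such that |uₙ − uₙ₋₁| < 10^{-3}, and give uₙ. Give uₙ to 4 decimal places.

F(2.1) = -9.151900, F(2.5) = 8.062500
u₂ = 2.500000 − 8.062500·(0.400000)/(17.214400) = 2.312657;  |Δ| = 0.187343
F(2.312657) = -1.270754
u₃ = 2.312657 − (-1.270754)·(-0.187343)/(-9.333254) = 2.338164;  |Δ| = 0.025507
F(2.338164) = -0.140764
u₄ = 2.338164 − (-0.140764)·(0.025507)/(1.129990) = 2.341342;  |Δ| = 0.003177
F(2.341342) = 0.002971
u₅ = 2.341342 − 0.002971·(0.003177)/(0.143735) = 2.341276;  |Δ| = 0.000066
|u₅ − u₄| = 0.000066 < 10^{-3}

n = 5, uₙ = 2.3413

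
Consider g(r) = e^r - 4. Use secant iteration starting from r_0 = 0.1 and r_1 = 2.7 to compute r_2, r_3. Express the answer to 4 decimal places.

g(0.1) = -2.894829, g(2.7) = 10.879732
r_2 = 2.700000 − 10.879732·(2.700000 − 0.100000) / (10.879732 − (-2.894829)) = 2.700000 − (28.287302)/(13.774561) = 0.646410
g(0.646410) = -2.091324
r_3 = 0.646410 − (-2.091324)·(0.646410 − 2.700000) / (-2.091324 − 10.879732) = 0.646410 − (4.294722)/(-12.971056) = 0.977510

0.6464, 0.9775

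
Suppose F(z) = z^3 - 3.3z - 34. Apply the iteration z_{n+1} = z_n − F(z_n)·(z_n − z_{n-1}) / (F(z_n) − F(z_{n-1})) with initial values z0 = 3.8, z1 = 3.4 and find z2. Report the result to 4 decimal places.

F(3.8) = 8.332000, F(3.4) = -5.916000
z2 = 3.400000 − (-5.916000)·(3.400000 − 3.800000) / (-5.916000 − 8.332000) = 3.400000 − (2.366400)/(-14.248000) = 3.566086

3.5661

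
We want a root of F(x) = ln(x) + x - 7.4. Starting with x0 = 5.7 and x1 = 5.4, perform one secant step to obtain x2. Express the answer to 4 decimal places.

F(5.7) = 0.040466, F(5.4) = -0.313601
x2 = 5.400000 − (-0.313601)·(5.400000 − 5.700000) / (-0.313601 − 0.040466) = 5.400000 − (0.094080)/(-0.354067) = 5.665713

5.6657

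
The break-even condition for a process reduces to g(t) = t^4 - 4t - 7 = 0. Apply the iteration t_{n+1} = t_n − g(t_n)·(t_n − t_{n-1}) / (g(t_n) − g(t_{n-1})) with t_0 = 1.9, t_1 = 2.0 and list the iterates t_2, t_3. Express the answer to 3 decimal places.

1.961, 1.963

g(1.9) = -1.56790, g(2.0) = 1.00000
t_2 = 2.00000 − 1.00000·(2.00000 − 1.90000) / (1.00000 − (-1.56790)) = 2.00000 − (0.10000)/(2.56790) = 1.96106
g(1.96106) = -0.05446
t_3 = 1.96106 − (-0.05446)·(1.96106 − 2.00000) / (-0.05446 − 1.00000) = 1.96106 − (0.00212)/(-1.05446) = 1.96307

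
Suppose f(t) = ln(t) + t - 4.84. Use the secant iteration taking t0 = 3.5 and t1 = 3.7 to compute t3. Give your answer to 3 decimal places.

3.568

f(3.5) = -0.08724, f(3.7) = 0.16833
t2 = 3.70000 − 0.16833·(3.70000 − 3.50000) / (0.16833 − (-0.08724)) = 3.70000 − (0.03367)/(0.25557) = 3.56827
f(3.56827) = 0.00035
t3 = 3.56827 − 0.00035·(3.56827 − 3.70000) / (0.00035 − 0.16833) = 3.56827 − (-0.00005)/(-0.16798) = 3.56799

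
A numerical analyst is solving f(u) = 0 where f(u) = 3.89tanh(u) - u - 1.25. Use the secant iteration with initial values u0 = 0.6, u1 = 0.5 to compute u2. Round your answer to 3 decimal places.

f(0.6) = 0.23912, f(0.5) = 0.04764
u2 = 0.50000 − 0.04764·(0.50000 − 0.60000) / (0.04764 − 0.23912) = 0.50000 − (-0.00476)/(-0.19149) = 0.47512

0.475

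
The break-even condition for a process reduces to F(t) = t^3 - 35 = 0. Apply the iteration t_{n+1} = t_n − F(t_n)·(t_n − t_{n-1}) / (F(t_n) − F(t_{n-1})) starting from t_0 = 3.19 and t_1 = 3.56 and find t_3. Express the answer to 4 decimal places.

3.2705

F(3.19) = -2.538241, F(3.56) = 10.118016
t_2 = 3.560000 − 10.118016·(3.560000 − 3.190000) / (10.118016 − (-2.538241)) = 3.560000 − (3.743666)/(12.656257) = 3.264204
F(3.264204) = -0.219805
t_3 = 3.264204 − (-0.219805)·(3.264204 − 3.560000) / (-0.219805 − 10.118016) = 3.264204 − (0.065017)/(-10.337821) = 3.270494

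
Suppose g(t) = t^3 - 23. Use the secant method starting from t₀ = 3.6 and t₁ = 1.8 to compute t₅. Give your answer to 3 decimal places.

g(3.6) = 23.65600, g(1.8) = -17.16800
t₂ = 1.80000 − (-17.16800)·(1.80000 − 3.60000) / (-17.16800 − 23.65600) = 1.80000 − (30.90240)/(-40.82400) = 2.55697
g(2.55697) = -6.28235
t₃ = 2.55697 − (-6.28235)·(2.55697 − 1.80000) / (-6.28235 − (-17.16800)) = 2.55697 − (-4.75553)/(10.88565) = 2.99383
g(2.99383) = 3.83373
t₄ = 2.99383 − 3.83373·(2.99383 − 2.55697) / (3.83373 − (-6.28235)) = 2.99383 − (1.67481)/(10.11608) = 2.82827
g(2.82827) = -0.37636
t₅ = 2.82827 − (-0.37636)·(2.82827 − 2.99383) / (-0.37636 − 3.83373) = 2.82827 − (0.06231)/(-4.21009) = 2.84307

2.843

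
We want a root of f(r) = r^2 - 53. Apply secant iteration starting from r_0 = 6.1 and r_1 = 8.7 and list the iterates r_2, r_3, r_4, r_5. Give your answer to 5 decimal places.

f(6.1) = -15.7900000, f(8.7) = 22.6900000
r_2 = 8.7000000 − 22.6900000·(8.7000000 − 6.1000000) / (22.6900000 − (-15.7900000)) = 8.7000000 − (58.9940000)/(38.4800000) = 7.1668919
f(7.1668919) = -1.6356606
r_3 = 7.1668919 − (-1.6356606)·(7.1668919 − 8.7000000) / (-1.6356606 − 22.6900000) = 7.1668919 − (2.5076445)/(-24.3256606) = 7.2699783
f(7.2699783) = -0.1474158
r_4 = 7.2699783 − (-0.1474158)·(7.2699783 − 7.1668919) / (-0.1474158 − (-1.6356606)) = 7.2699783 − (-0.0151966)/(1.4882448) = 7.2801893
f(7.2801893) = 0.0011569
r_5 = 7.2801893 − 0.0011569·(7.2801893 − 7.2699783) / (0.0011569 − (-0.1474158)) = 7.2801893 − (0.0000118)/(0.1485727) = 7.2801098

7.16689, 7.26998, 7.28019, 7.28011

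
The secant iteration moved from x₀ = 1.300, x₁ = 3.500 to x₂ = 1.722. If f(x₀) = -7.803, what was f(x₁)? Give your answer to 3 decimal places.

32.876

The secant line through (1.300, -7.803) and (3.500, f(x₁)) crosses zero at x₂ = 1.722.
So (1.300, -7.803), (3.500, f(x₁)), (1.722, 0) are collinear:
f(x₁) = -7.803 · (3.500 − 1.722) / (1.300 − 1.722) = -7.803 · (1.77800)/(-0.42200) = 32.87615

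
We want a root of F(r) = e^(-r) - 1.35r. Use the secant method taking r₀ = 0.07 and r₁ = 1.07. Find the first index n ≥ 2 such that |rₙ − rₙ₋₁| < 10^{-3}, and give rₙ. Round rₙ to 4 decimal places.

F(0.07) = 0.837894, F(1.07) = -1.101491
r₂ = 1.070000 − (-1.101491)·(1.000000)/(-1.939385) = 0.502041;  |Δ| = 0.567959
F(0.502041) = -0.072461
r₃ = 0.502041 − (-0.072461)·(-0.567959)/(1.029030) = 0.462047;  |Δ| = 0.039994
F(0.462047) = 0.006229
r₄ = 0.462047 − 0.006229·(-0.039994)/(0.078691) = 0.465213;  |Δ| = 0.003166
F(0.465213) = -0.000036
r₅ = 0.465213 − (-0.000036)·(0.003166)/(-0.006266) = 0.465195;  |Δ| = 0.000018
|r₅ − r₄| = 0.000018 < 10^{-3}

n = 5, rₙ = 0.4652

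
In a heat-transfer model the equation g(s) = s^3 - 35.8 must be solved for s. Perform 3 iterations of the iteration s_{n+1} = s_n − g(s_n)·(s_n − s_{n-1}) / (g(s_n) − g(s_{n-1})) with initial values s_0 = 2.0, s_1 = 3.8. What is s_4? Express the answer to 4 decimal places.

g(2.0) = -27.800000, g(3.8) = 19.072000
s_2 = 3.800000 − 19.072000·(3.800000 − 2.000000) / (19.072000 − (-27.800000)) = 3.800000 − (34.329600)/(46.872000) = 3.067588
g(3.067588) = -6.933693
s_3 = 3.067588 − (-6.933693)·(3.067588 − 3.800000) / (-6.933693 − 19.072000) = 3.067588 − (5.078318)/(-26.005693) = 3.262865
g(3.262865) = -1.062584
s_4 = 3.262865 − (-1.062584)·(3.262865 − 3.067588) / (-1.062584 − (-6.933693)) = 3.262865 − (-0.207498)/(5.871109) = 3.298208

3.2982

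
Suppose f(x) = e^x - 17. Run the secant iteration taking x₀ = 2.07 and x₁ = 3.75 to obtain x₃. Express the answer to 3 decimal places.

2.703

f(2.07) = -9.07518, f(3.75) = 25.52108
x₂ = 3.75000 − 25.52108·(3.75000 − 2.07000) / (25.52108 − (-9.07518)) = 3.75000 − (42.87542)/(34.59626) = 2.51069
f(2.51069) = -4.68655
x₃ = 2.51069 − (-4.68655)·(2.51069 − 3.75000) / (-4.68655 − 25.52108) = 2.51069 − (5.80808)/(-30.20763) = 2.70296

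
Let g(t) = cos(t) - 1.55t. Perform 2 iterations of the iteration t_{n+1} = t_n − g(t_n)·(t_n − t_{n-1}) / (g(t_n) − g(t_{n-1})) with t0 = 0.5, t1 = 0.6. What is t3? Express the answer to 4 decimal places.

g(0.5) = 0.102583, g(0.6) = -0.104664
t2 = 0.600000 − (-0.104664)·(0.600000 − 0.500000) / (-0.104664 − 0.102583) = 0.600000 − (-0.010466)/(-0.207247) = 0.549498
g(0.549498) = 0.001065
t3 = 0.549498 − 0.001065·(0.549498 − 0.600000) / (0.001065 − (-0.104664)) = 0.549498 − (-0.000054)/(0.105730) = 0.550007

0.5500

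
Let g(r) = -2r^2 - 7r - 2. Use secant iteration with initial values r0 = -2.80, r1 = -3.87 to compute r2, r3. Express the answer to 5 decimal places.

-3.10284, -3.16974

g(-2.80) = 1.9200000, g(-3.87) = -4.8638000
r2 = -3.8700000 − (-4.8638000)·(-3.8700000 − (-2.8000000)) / (-4.8638000 − 1.9200000) = -3.8700000 − (5.2042660)/(-6.7838000) = -3.1028391
g(-3.1028391) = 0.4646526
r3 = -3.1028391 − 0.4646526·(-3.1028391 − (-3.8700000)) / (0.4646526 − (-4.8638000)) = -3.1028391 − (0.3564633)/(5.3284526) = -3.1697372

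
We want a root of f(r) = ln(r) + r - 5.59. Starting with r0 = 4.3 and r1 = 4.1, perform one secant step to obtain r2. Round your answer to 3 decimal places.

4.164

f(4.3) = 0.16862, f(4.1) = -0.07901
r2 = 4.10000 − (-0.07901)·(4.10000 − 4.30000) / (-0.07901 − 0.16862) = 4.10000 − (0.01580)/(-0.24763) = 4.16382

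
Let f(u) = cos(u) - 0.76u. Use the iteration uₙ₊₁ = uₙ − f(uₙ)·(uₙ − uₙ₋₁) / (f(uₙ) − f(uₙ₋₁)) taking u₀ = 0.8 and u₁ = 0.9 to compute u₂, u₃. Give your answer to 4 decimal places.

f(0.8) = 0.088707, f(0.9) = -0.062390
u₂ = 0.900000 − (-0.062390)·(0.900000 − 0.800000) / (-0.062390 − 0.088707) = 0.900000 − (-0.006239)/(-0.151097) = 0.858709
f(0.858709) = 0.000797
u₃ = 0.858709 − 0.000797·(0.858709 − 0.900000) / (0.000797 − (-0.062390)) = 0.858709 − (-0.000033)/(0.063187) = 0.859229

0.8587, 0.8592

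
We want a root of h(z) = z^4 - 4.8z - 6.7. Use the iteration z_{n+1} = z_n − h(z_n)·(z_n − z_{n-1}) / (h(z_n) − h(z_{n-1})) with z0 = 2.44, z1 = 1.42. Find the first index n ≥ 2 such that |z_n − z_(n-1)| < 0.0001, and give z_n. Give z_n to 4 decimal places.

h(2.44) = 17.033353, h(1.42) = -9.450131
z2 = 1.420000 − (-9.450131)·(-1.020000)/(-26.483484) = 1.783968;  |Δ| = 0.363968
h(1.783968) = -5.134479
z3 = 1.783968 − (-5.134479)·(0.363968)/(4.315652) = 2.216993;  |Δ| = 0.433025
h(2.216993) = 6.816211
z4 = 2.216993 − 6.816211·(0.433025)/(11.950690) = 1.970012;  |Δ| = 0.246981
h(1.970012) = -1.094307
z5 = 1.970012 − (-1.094307)·(-0.246981)/(-7.910518) = 2.004178;  |Δ| = 0.034166
h(2.004178) = -0.185934
z6 = 2.004178 − (-0.185934)·(0.034166)/(0.908373) = 2.011172;  |Δ| = 0.006993
h(2.011172) = 0.006875
z7 = 2.011172 − 0.006875·(0.006993)/(0.192809) = 2.010922;  |Δ| = 0.000249
h(2.010922) = -0.000041
z8 = 2.010922 − (-0.000041)·(-0.000249)/(-0.006916) = 2.010924;  |Δ| = 0.000001
|z8 − z7| = 0.000001 < 0.0001

n = 8, z_n = 2.0109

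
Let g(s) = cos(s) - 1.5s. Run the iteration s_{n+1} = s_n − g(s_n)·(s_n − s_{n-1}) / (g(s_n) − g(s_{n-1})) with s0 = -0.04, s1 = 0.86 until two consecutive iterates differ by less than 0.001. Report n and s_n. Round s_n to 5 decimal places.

n = 5, s_n = 0.56357

g(-0.04) = 1.0592001, g(0.86) = -0.6375625
s2 = 0.8600000 − (-0.6375625)·(0.9000000)/(-1.6967626) = 0.5218229;  |Δ| = 0.3381771
g(0.5218229) = 0.0841776
s3 = 0.5218229 − 0.0841776·(-0.3381771)/(0.7217402) = 0.5612650;  |Δ| = 0.0394421
g(0.5612650) = 0.0046850
s4 = 0.5612650 − 0.0046850·(0.0394421)/(-0.0794926) = 0.5635896;  |Δ| = 0.0023246
g(0.5635896) = -0.0000414
s5 = 0.5635896 − (-0.0000414)·(0.0023246)/(-0.0047264) = 0.5635692;  |Δ| = 0.0000204
|s5 − s4| = 0.0000204 < 0.001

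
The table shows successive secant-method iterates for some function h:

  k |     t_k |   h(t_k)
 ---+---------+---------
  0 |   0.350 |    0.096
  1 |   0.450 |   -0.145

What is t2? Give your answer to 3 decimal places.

t2 = 0.450 − (-0.145)·(0.450 − 0.350) / (-0.145 − 0.096)
   = 0.450 − (-0.01450)/(-0.24100) = 0.38983

0.390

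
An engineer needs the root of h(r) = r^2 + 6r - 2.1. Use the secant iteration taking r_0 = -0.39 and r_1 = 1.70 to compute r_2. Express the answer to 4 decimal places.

h(-0.39) = -4.287900, h(1.70) = 10.990000
r_2 = 1.700000 − 10.990000·(1.700000 − (-0.390000)) / (10.990000 − (-4.287900)) = 1.700000 − (22.969100)/(15.277900) = 0.196580

0.1966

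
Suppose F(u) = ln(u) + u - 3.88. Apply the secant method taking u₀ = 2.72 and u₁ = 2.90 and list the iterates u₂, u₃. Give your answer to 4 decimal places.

F(2.72) = -0.159368, F(2.90) = 0.084711
u₂ = 2.900000 − 0.084711·(2.900000 − 2.720000) / (0.084711 − (-0.159368)) = 2.900000 − (0.015248)/(0.244079) = 2.837529
F(2.837529) = 0.000462
u₃ = 2.837529 − 0.000462·(2.837529 − 2.900000) / (0.000462 − 0.084711) = 2.837529 − (-0.000029)/(-0.084249) = 2.837186

2.8375, 2.8372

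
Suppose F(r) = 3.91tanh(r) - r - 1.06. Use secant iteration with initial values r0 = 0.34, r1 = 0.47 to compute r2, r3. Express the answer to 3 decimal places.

0.391, 0.389

F(0.34) = -0.11956, F(0.47) = 0.18336
r2 = 0.47000 − 0.18336·(0.47000 − 0.34000) / (0.18336 − (-0.11956)) = 0.47000 − (0.02384)/(0.30292) = 0.39131
F(0.39131) = 0.00512
r3 = 0.39131 − 0.00512·(0.39131 − 0.47000) / (0.00512 − 0.18336) = 0.39131 − (-0.00040)/(-0.17824) = 0.38905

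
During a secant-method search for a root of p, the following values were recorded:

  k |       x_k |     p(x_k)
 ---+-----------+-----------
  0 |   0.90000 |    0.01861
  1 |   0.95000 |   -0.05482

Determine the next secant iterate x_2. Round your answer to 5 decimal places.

0.91267

x_2 = 0.95000 − (-0.05482)·(0.95000 − 0.90000) / (-0.05482 − 0.01861)
   = 0.95000 − (-0.0027410)/(-0.0734300) = 0.9126719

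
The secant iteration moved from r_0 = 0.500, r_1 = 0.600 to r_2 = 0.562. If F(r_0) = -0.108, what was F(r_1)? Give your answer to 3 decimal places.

0.066

The secant line through (0.500, -0.108) and (0.600, F(r_1)) crosses zero at r_2 = 0.562.
So (0.500, -0.108), (0.600, F(r_1)), (0.562, 0) are collinear:
F(r_1) = -0.108 · (0.600 − 0.562) / (0.500 − 0.562) = -0.108 · (0.03800)/(-0.06200) = 0.06619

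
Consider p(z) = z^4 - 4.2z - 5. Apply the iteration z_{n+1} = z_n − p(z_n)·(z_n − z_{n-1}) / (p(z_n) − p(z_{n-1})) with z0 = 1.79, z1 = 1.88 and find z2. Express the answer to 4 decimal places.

p(1.79) = -2.251743, p(1.88) = -0.404017
z2 = 1.880000 − (-0.404017)·(1.880000 − 1.790000) / (-0.404017 − (-2.251743)) = 1.880000 − (-0.036361)/(1.847727) = 1.899679

1.8997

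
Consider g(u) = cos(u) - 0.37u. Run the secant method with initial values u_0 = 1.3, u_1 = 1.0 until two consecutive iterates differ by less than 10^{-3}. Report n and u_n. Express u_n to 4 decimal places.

g(1.3) = -0.213501, g(1.0) = 0.170302
u_2 = 1.000000 − 0.170302·(-0.300000)/(0.383803) = 1.133117;  |Δ| = 0.133117
g(1.133117) = 0.004586
u_3 = 1.133117 − 0.004586·(0.133117)/(-0.165717) = 1.136800;  |Δ| = 0.003684
g(1.136800) = -0.000116
u_4 = 1.136800 − (-0.000116)·(0.003684)/(-0.004702) = 1.136709;  |Δ| = 0.000091
|u_4 − u_3| = 0.000091 < 10^{-3}

n = 4, u_n = 1.1367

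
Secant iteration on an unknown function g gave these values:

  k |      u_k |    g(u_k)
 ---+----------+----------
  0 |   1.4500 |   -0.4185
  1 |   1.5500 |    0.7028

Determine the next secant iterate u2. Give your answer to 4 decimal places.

u2 = 1.5500 − 0.7028·(1.5500 − 1.4500) / (0.7028 − (-0.4185))
   = 1.5500 − (0.070280)/(1.121300) = 1.487323

1.4873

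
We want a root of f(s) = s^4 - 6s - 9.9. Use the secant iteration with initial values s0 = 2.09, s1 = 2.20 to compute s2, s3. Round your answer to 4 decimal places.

f(2.09) = -3.359702, f(2.20) = 0.325600
s2 = 2.200000 − 0.325600·(2.200000 − 2.090000) / (0.325600 − (-3.359702)) = 2.200000 − (0.035816)/(3.685302) = 2.190281
f(2.190281) = -0.027288
s3 = 2.190281 − (-0.027288)·(2.190281 − 2.200000) / (-0.027288 − 0.325600) = 2.190281 − (0.000265)/(-0.352888) = 2.191033

2.1903, 2.1910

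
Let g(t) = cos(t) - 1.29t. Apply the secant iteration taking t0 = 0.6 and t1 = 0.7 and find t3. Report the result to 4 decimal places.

g(0.6) = 0.051336, g(0.7) = -0.138158
t2 = 0.700000 − (-0.138158)·(0.700000 − 0.600000) / (-0.138158 − 0.051336) = 0.700000 − (-0.013816)/(-0.189493) = 0.627091
g(0.627091) = 0.000791
t3 = 0.627091 − 0.000791·(0.627091 − 0.700000) / (0.000791 − (-0.138158)) = 0.627091 − (-0.000058)/(0.138948) = 0.627506

0.6275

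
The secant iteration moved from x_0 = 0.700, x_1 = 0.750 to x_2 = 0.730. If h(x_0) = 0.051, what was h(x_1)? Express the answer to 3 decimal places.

The secant line through (0.700, 0.051) and (0.750, h(x_1)) crosses zero at x_2 = 0.730.
So (0.700, 0.051), (0.750, h(x_1)), (0.730, 0) are collinear:
h(x_1) = 0.051 · (0.750 − 0.730) / (0.700 − 0.730) = 0.051 · (0.02000)/(-0.03000) = -0.03400

-0.034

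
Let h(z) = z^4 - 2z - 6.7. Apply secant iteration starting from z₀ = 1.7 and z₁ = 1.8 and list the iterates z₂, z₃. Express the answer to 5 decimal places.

h(1.7) = -1.7479000, h(1.8) = 0.1976000
z₂ = 1.8000000 − 0.1976000·(1.8000000 − 1.7000000) / (0.1976000 − (-1.7479000)) = 1.8000000 − (0.0197600)/(1.9455000) = 1.7898432
h(1.7898432) = -0.0170257
z₃ = 1.7898432 − (-0.0170257)·(1.7898432 − 1.8000000) / (-0.0170257 − 0.1976000) = 1.7898432 − (0.0001729)/(-0.2146257) = 1.7906489

1.78984, 1.79065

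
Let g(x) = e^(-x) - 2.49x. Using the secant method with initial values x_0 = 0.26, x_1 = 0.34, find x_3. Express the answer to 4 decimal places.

g(0.26) = 0.123652, g(0.34) = -0.134830
x_2 = 0.340000 − (-0.134830)·(0.340000 − 0.260000) / (-0.134830 − 0.123652) = 0.340000 − (-0.010786)/(-0.258481) = 0.298270
g(0.298270) = -0.000592
x_3 = 0.298270 − (-0.000592)·(0.298270 − 0.340000) / (-0.000592 − (-0.134830)) = 0.298270 − (0.000025)/(0.134238) = 0.298086

0.2981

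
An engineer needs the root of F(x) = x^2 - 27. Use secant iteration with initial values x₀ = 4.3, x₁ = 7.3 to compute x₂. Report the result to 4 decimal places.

5.0336

F(4.3) = -8.510000, F(7.3) = 26.290000
x₂ = 7.300000 − 26.290000·(7.300000 − 4.300000) / (26.290000 − (-8.510000)) = 7.300000 − (78.870000)/(34.800000) = 5.033621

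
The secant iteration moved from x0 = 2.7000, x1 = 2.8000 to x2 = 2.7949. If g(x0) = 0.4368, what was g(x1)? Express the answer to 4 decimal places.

The secant line through (2.7000, 0.4368) and (2.8000, g(x1)) crosses zero at x2 = 2.7949.
So (2.7000, 0.4368), (2.8000, g(x1)), (2.7949, 0) are collinear:
g(x1) = 0.4368 · (2.8000 − 2.7949) / (2.7000 − 2.7949) = 0.4368 · (0.005100)/(-0.094900) = -0.023474

-0.0235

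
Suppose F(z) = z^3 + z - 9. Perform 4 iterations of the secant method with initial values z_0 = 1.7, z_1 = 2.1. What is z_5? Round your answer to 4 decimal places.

1.9202

F(1.7) = -2.387000, F(2.1) = 2.361000
z_2 = 2.100000 − 2.361000·(2.100000 − 1.700000) / (2.361000 − (-2.387000)) = 2.100000 − (0.944400)/(4.748000) = 1.901095
F(1.901095) = -0.228037
z_3 = 1.901095 − (-0.228037)·(1.901095 − 2.100000) / (-0.228037 − 2.361000) = 1.901095 − (0.045358)/(-2.589037) = 1.918614
F(1.918614) = -0.018811
z_4 = 1.918614 − (-0.018811)·(1.918614 − 1.901095) / (-0.018811 − (-0.228037)) = 1.918614 − (-0.000330)/(0.209226) = 1.920189
F(1.920189) = 0.000173
z_5 = 1.920189 − 0.000173·(1.920189 − 1.918614) / (0.000173 − (-0.018811)) = 1.920189 − (0.000000)/(0.018984) = 1.920175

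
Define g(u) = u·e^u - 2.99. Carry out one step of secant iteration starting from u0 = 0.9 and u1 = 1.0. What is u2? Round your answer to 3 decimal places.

g(0.9) = -0.77636, g(1.0) = -0.27172
u2 = 1.00000 − (-0.27172)·(1.00000 − 0.90000) / (-0.27172 − (-0.77636)) = 1.00000 − (-0.02717)/(0.50464) = 1.05384

1.054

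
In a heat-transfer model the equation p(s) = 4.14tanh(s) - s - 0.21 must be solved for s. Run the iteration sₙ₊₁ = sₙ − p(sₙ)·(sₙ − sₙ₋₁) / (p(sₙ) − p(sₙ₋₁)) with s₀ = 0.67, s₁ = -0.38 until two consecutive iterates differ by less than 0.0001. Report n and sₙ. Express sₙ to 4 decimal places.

p(0.67) = 1.541817, p(-0.38) = -1.331609
s₂ = -0.380000 − (-1.331609)·(-1.050000)/(-2.873426) = 0.106593;  |Δ| = 0.486593
p(0.106593) = 0.123039
s₃ = 0.106593 − 0.123039·(0.486593)/(1.454648) = 0.065436;  |Δ| = 0.041158
p(0.065436) = -0.004918
s₄ = 0.065436 − (-0.004918)·(-0.041158)/(-0.127957) = 0.067018;  |Δ| = 0.001582
p(0.067018) = 0.000020
s₅ = 0.067018 − 0.000020·(0.001582)/(0.004939) = 0.067011;  |Δ| = 0.000007
|s₅ − s₄| = 0.000007 < 0.0001

n = 5, sₙ = 0.0670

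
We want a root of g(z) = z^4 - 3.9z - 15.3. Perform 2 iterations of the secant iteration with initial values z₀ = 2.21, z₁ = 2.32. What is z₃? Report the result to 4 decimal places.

2.2116

g(2.21) = -0.064567, g(2.32) = 4.622230
z₂ = 2.320000 − 4.622230·(2.320000 − 2.210000) / (4.622230 − (-0.064567)) = 2.320000 − (0.508445)/(4.686797) = 2.211515
g(2.211515) = -0.004982
z₃ = 2.211515 − (-0.004982)·(2.211515 − 2.320000) / (-0.004982 − 4.622230) = 2.211515 − (0.000540)/(-4.627211) = 2.211632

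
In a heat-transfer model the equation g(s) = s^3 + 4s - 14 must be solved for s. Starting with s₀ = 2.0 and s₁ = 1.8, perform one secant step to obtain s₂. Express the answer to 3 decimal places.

g(2.0) = 2.00000, g(1.8) = -0.96800
s₂ = 1.80000 − (-0.96800)·(1.80000 − 2.00000) / (-0.96800 − 2.00000) = 1.80000 − (0.19360)/(-2.96800) = 1.86523

1.865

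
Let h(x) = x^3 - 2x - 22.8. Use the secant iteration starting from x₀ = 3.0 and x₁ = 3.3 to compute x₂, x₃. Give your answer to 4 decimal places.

h(3.0) = -1.800000, h(3.3) = 6.537000
x₂ = 3.300000 − 6.537000·(3.300000 − 3.000000) / (6.537000 − (-1.800000)) = 3.300000 − (1.961100)/(8.337000) = 3.064772
h(3.064772) = -0.142683
x₃ = 3.064772 − (-0.142683)·(3.064772 − 3.300000) / (-0.142683 − 6.537000) = 3.064772 − (0.033563)/(-6.679683) = 3.069796

3.0648, 3.0698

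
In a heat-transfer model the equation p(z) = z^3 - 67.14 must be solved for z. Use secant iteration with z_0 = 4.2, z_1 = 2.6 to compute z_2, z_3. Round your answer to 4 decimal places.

p(4.2) = 6.948000, p(2.6) = -49.564000
z_2 = 2.600000 − (-49.564000)·(2.600000 − 4.200000) / (-49.564000 − 6.948000) = 2.600000 − (79.302400)/(-56.512000) = 4.003284
p(4.003284) = -2.982226
z_3 = 4.003284 − (-2.982226)·(4.003284 − 2.600000) / (-2.982226 − (-49.564000)) = 4.003284 − (-4.184911)/(46.581774) = 4.093124

4.0033, 4.0931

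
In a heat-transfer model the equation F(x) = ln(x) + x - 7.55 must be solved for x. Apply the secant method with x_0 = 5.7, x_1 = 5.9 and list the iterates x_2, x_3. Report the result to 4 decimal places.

5.7934, 5.7933

F(5.7) = -0.109534, F(5.9) = 0.124952
x_2 = 5.900000 − 0.124952·(5.900000 − 5.700000) / (0.124952 − (-0.109534)) = 5.900000 − (0.024990)/(0.234486) = 5.793425
F(5.793425) = 0.000148
x_3 = 5.793425 − 0.000148·(5.793425 − 5.900000) / (0.000148 − 0.124952) = 5.793425 − (-0.000016)/(-0.124804) = 5.793298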